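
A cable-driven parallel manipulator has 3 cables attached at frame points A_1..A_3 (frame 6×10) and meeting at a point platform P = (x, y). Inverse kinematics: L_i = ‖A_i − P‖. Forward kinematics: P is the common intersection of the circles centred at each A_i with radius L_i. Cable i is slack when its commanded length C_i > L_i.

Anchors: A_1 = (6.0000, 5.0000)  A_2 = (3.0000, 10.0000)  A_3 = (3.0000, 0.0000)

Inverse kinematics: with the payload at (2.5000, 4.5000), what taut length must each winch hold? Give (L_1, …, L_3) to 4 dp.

L_1: Δ = A_1−P = (3.5000, 0.5000) → ‖Δ‖ = √12.5000 = 3.5355
L_2: Δ = A_2−P = (0.5000, 5.5000) → ‖Δ‖ = √30.5000 = 5.5227
L_3: Δ = A_3−P = (0.5000, -4.5000) → ‖Δ‖ = √20.5000 = 4.5277

(3.5355, 5.5227, 4.5277)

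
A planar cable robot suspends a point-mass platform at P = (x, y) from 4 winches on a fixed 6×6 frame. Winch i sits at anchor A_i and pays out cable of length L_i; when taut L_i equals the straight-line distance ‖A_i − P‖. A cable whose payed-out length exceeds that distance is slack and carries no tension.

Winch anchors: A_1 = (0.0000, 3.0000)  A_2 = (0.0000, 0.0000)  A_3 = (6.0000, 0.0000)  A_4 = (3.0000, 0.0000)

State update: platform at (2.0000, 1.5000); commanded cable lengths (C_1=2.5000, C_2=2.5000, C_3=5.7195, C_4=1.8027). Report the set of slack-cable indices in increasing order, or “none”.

cable 1: √((-2.0000)²+(1.5000)²)=2.5000, C_1=2.5000: taut
cable 2: √((-2.0000)²+(-1.5000)²)=2.5000, C_2=2.5000: taut
cable 3: √((4.0000)²+(-1.5000)²)=4.2720, C_3=5.7195: slack
cable 4: √((1.0000)²+(-1.5000)²)=1.8028, C_4=1.8027: taut

3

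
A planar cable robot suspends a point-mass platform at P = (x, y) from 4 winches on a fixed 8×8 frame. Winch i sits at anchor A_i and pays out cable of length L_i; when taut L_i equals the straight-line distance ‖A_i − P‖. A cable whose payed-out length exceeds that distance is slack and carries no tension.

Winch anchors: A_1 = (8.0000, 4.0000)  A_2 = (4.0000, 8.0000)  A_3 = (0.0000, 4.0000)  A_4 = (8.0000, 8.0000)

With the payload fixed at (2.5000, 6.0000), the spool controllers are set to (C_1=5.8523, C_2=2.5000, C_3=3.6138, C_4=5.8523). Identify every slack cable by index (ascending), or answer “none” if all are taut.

cable 1: L_1 = ‖A_1−P‖ = 5.8523;  C_1 = 5.8523 → taut
cable 2: L_2 = ‖A_2−P‖ = 2.5000;  C_2 = 2.5000 → taut
cable 3: L_3 = ‖A_3−P‖ = 3.2016;  C_3 = 3.6138 → slack
cable 4: L_4 = ‖A_4−P‖ = 5.8523;  C_4 = 5.8523 → taut

3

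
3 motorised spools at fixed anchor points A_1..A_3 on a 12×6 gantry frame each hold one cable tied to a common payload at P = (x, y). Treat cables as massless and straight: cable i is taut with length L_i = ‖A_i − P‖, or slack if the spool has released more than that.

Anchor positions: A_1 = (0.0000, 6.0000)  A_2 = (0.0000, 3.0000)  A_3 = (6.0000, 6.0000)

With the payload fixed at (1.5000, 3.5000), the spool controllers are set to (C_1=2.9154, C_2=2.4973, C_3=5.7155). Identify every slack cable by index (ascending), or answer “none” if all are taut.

2, 3

cable 1: √((-1.5000)²+(2.5000)²)=2.9155, C_1=2.9154: taut
cable 2: √((-1.5000)²+(-0.5000)²)=1.5811, C_2=2.4973: slack
cable 3: √((4.5000)²+(2.5000)²)=5.1478, C_3=5.7155: slack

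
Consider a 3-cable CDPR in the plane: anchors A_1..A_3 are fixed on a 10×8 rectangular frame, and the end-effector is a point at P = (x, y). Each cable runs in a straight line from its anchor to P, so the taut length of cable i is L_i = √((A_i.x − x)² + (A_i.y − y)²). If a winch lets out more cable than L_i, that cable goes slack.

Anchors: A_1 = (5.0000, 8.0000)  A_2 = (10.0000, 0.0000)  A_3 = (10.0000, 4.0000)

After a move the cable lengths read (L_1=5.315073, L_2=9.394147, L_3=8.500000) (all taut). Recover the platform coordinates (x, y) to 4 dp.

(1.5000, 4.0000)

each cable: (A_i−P)·(A_i−P) = L_i²; let q_i = ‖A_i‖²−L_i²
q_1 = 25.0000+64.0000−28.2500 = 60.7500
row 1: -10.0000x + 16.0000y = 49.0000  (q_2=11.7500)
row 2: -10.0000x + 8.0000y = 17.0000  (q_3=43.7500)
Cramer on rows 1–2 → x = 1.5000, y = 4.0000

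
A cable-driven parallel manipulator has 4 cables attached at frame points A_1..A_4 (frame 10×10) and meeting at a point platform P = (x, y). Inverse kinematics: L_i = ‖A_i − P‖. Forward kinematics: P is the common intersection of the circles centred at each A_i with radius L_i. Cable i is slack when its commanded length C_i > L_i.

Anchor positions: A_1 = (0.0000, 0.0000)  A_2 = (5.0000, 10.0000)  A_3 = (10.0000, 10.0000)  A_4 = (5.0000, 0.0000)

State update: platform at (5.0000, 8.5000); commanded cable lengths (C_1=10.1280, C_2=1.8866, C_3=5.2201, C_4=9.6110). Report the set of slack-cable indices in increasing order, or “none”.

cable 1: L_1 = ‖A_1−P‖ = 9.8615;  C_1 = 10.1280 → slack
cable 2: L_2 = ‖A_2−P‖ = 1.5000;  C_2 = 1.8866 → slack
cable 3: L_3 = ‖A_3−P‖ = 5.2202;  C_3 = 5.2201 → taut
cable 4: L_4 = ‖A_4−P‖ = 8.5000;  C_4 = 9.6110 → slack

1, 2, 4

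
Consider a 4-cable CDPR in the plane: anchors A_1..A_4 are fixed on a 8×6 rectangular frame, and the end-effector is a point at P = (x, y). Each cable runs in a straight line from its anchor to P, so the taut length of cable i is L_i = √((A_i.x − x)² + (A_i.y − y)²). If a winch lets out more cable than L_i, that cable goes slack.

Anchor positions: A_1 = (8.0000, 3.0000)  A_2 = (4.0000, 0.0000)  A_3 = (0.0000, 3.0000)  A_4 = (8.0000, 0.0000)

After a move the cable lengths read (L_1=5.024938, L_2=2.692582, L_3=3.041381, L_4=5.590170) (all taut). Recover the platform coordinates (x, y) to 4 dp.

circle eqns → linear via eq_j − eq_1; set k_j = A_j·A_j − L_j²
k_1 = 64.0000+9.0000−25.2500 = 47.7500
8.0000·x + 6.0000·y = k_1−k_2 = 39.0000
16.0000·x + 0.0000·y = k_1−k_3 = 48.0000
0.0000·x + 6.0000·y = k_1−k_4 = 15.0000
solve first two rows → x=3.0000, y=2.5000
check cable 4: ‖A_4−P‖² = 31.2500 ≈ L_4² = 31.2500 ✓

(3.0000, 2.5000)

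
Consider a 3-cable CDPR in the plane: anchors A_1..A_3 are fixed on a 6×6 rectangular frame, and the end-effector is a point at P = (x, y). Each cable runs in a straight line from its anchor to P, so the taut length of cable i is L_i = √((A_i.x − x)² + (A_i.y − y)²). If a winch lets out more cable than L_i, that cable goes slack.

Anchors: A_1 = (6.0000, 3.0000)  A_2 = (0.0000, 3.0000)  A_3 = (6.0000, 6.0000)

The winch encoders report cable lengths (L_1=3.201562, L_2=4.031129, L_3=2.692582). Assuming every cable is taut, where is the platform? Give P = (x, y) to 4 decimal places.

(3.5000, 5.0000)

expand ‖A_i−P‖²=L_i² and subtract eq 1 (q_i ≔ ‖A_i‖²−L_i²)
q_1 = 36.0000+9.0000−10.2500 = 34.7500
eq1−eq2 → [12.0000  0.0000]·P = 42.0000
eq1−eq3 → [0.0000  -6.0000]·P = -30.0000
2×2 solve → P = (3.5000, 5.0000)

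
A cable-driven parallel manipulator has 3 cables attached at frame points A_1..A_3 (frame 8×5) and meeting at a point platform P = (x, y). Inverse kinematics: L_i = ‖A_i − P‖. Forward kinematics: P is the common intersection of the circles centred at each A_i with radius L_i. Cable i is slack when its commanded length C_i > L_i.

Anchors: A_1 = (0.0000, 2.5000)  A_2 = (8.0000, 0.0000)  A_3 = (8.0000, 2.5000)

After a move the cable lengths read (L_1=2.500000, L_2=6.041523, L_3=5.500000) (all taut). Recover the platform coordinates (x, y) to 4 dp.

expand ‖A_i−P‖²=L_i² and subtract eq 1 (q_i ≔ ‖A_i‖²−L_i²)
q_1 = 0.0000+6.2500−6.2500 = 0.0000
eq1−eq2 → [-16.0000  5.0000]·P = -27.5000
eq1−eq3 → [-16.0000  0.0000]·P = -40.0000
2×2 solve → P = (2.5000, 2.5000)

(2.5000, 2.5000)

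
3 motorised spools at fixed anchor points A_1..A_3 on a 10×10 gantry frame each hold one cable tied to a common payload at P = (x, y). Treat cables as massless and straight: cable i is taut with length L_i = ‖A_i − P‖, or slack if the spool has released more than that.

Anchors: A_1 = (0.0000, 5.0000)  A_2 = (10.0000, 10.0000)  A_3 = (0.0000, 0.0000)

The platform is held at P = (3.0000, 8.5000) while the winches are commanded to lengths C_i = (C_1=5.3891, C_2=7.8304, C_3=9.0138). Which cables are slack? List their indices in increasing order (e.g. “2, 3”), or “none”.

i=1: geometric 4.6098 vs commanded 5.3891 ⇒ slack
i=2: geometric 7.1589 vs commanded 7.8304 ⇒ slack
i=3: geometric 9.0139 vs commanded 9.0138 ⇒ taut

1, 2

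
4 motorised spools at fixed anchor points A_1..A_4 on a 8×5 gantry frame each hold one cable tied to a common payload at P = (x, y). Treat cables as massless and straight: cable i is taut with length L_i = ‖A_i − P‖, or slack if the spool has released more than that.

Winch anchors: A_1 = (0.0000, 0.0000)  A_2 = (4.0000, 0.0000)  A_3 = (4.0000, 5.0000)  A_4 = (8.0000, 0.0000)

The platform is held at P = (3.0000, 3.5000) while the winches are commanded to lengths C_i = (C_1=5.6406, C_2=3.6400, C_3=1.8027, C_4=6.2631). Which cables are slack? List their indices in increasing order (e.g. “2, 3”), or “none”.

1, 4

i=1: geometric 4.6098 vs commanded 5.6406 ⇒ slack
i=2: geometric 3.6401 vs commanded 3.6400 ⇒ taut
i=3: geometric 1.8028 vs commanded 1.8027 ⇒ taut
i=4: geometric 6.1033 vs commanded 6.2631 ⇒ slack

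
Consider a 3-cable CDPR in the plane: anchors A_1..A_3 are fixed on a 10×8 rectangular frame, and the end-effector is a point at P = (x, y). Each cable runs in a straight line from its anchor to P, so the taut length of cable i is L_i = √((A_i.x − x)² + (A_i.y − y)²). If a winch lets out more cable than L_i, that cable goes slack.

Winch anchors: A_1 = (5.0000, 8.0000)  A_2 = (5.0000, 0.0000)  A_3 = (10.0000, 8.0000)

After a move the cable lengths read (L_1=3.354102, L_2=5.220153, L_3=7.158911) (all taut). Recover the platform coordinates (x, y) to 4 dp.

(3.5000, 5.0000)

circle eqns → linear via eq_j − eq_1; set c_j = A_j·A_j − L_j²
c_1 = 25.0000+64.0000−11.2500 = 77.7500
0.0000·x + 16.0000·y = c_1−c_2 = 80.0000
-10.0000·x + 0.0000·y = c_1−c_3 = -35.0000
solve first two rows → x=3.5000, y=5.0000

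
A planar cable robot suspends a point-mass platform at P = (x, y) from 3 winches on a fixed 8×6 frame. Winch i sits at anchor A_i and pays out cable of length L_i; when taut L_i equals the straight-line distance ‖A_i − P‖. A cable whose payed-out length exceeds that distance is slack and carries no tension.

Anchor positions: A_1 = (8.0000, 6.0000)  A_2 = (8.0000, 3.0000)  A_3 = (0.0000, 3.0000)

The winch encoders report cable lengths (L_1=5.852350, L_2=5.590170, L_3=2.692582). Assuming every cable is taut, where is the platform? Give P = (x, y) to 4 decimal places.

(2.5000, 4.0000)

expand ‖A_i−P‖²=L_i² and subtract eq 1 (c_i ≔ ‖A_i‖²−L_i²)
c_1 = 64.0000+36.0000−34.2500 = 65.7500
eq1−eq2 → [0.0000  6.0000]·P = 24.0000
eq1−eq3 → [16.0000  6.0000]·P = 64.0000
2×2 solve → P = (2.5000, 4.0000)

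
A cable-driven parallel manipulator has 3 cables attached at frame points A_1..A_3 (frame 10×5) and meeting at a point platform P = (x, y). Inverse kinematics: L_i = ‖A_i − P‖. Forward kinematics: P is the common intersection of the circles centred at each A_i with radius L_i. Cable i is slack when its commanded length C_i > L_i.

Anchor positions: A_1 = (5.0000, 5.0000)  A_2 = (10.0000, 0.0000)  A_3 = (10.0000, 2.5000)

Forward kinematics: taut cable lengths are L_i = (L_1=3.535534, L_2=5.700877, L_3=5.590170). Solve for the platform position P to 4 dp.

(4.5000, 1.5000)

expand ‖A_i−P‖²=L_i² and subtract eq 1 (k_i ≔ ‖A_i‖²−L_i²)
k_1 = 25.0000+25.0000−12.5000 = 37.5000
eq1−eq2 → [-10.0000  10.0000]·P = -30.0000
eq1−eq3 → [-10.0000  5.0000]·P = -37.5000
2×2 solve → P = (4.5000, 1.5000)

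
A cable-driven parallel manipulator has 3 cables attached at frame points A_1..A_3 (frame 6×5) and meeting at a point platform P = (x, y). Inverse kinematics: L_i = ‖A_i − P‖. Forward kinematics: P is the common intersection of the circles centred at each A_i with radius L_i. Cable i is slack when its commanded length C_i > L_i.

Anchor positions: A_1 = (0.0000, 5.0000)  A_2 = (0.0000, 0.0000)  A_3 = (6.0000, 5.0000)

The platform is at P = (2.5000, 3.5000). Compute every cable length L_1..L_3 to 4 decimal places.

(2.9155, 4.3012, 3.8079)

L_1 = √((0.0000−2.5000)² + (5.0000−3.5000)²) = 2.9155
L_2 = √((0.0000−2.5000)² + (0.0000−3.5000)²) = 4.3012
L_3 = √((6.0000−2.5000)² + (5.0000−3.5000)²) = 3.8079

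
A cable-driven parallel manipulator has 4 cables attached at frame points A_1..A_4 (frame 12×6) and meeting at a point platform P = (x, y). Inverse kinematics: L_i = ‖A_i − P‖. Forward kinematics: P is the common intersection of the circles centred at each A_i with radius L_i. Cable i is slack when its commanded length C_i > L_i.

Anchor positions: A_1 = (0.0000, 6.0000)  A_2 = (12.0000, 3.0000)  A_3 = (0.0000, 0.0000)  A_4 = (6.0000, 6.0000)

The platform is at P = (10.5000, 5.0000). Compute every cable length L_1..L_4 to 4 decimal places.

(10.5475, 2.5000, 11.6297, 4.6098)

cable 1: Δx=-10.5000, Δy=1.0000; L_1 = √(Δx²+Δy²) = 10.5475
cable 2: Δx=1.5000, Δy=-2.0000; L_2 = √(Δx²+Δy²) = 2.5000
cable 3: Δx=-10.5000, Δy=-5.0000; L_3 = √(Δx²+Δy²) = 11.6297
cable 4: Δx=-4.5000, Δy=1.0000; L_4 = √(Δx²+Δy²) = 4.6098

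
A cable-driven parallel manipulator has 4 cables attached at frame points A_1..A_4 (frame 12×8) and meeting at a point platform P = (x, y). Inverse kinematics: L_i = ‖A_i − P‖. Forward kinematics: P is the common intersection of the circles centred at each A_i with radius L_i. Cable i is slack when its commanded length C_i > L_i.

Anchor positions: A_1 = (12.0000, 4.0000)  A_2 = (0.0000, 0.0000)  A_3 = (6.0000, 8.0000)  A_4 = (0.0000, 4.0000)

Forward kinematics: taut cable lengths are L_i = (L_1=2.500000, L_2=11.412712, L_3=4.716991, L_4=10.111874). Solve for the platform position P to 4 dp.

circle eqns → linear via eq_j − eq_1; set k_j = A_j·A_j − L_j²
k_1 = 144.0000+16.0000−6.2500 = 153.7500
24.0000·x + 8.0000·y = k_1−k_2 = 284.0000
12.0000·x − 8.0000·y = k_1−k_3 = 76.0000
24.0000·x + 0.0000·y = k_1−k_4 = 240.0000
solve first two rows → x=10.0000, y=5.5000
check cable 4: ‖A_4−P‖² = 102.2500 ≈ L_4² = 102.2500 ✓

(10.0000, 5.5000)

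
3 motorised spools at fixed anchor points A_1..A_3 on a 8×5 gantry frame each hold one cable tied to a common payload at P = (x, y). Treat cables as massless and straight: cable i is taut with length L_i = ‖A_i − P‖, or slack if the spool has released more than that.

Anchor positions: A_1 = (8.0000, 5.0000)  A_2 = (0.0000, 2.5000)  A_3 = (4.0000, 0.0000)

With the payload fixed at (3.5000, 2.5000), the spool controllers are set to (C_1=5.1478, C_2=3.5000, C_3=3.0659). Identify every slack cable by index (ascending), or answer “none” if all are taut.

i=1: geometric 5.1478 vs commanded 5.1478 ⇒ taut
i=2: geometric 3.5000 vs commanded 3.5000 ⇒ taut
i=3: geometric 2.5495 vs commanded 3.0659 ⇒ slack

3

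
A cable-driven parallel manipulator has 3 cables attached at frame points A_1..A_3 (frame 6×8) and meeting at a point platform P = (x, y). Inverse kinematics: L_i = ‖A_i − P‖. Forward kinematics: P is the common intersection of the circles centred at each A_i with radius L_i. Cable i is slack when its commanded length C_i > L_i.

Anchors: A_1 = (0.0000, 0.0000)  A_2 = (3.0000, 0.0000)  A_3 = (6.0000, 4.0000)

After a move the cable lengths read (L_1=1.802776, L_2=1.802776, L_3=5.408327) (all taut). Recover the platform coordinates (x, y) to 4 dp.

circle eqns → linear via eq_j − eq_1; set k_j = A_j·A_j − L_j²
k_1 = 0.0000+0.0000−3.2500 = -3.2500
-6.0000·x + 0.0000·y = k_1−k_2 = -9.0000
-12.0000·x − 8.0000·y = k_1−k_3 = -26.0000
solve first two rows → x=1.5000, y=1.0000

(1.5000, 1.0000)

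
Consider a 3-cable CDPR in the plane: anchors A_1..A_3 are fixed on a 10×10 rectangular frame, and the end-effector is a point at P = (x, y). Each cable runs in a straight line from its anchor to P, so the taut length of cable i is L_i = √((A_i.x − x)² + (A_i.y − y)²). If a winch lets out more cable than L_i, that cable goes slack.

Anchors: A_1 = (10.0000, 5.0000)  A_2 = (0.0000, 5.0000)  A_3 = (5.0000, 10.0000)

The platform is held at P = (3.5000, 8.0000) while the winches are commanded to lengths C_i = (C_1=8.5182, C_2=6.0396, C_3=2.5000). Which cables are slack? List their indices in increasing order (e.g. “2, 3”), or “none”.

1, 2

cable 1: L_1 = ‖A_1−P‖ = 7.1589;  C_1 = 8.5182 → slack
cable 2: L_2 = ‖A_2−P‖ = 4.6098;  C_2 = 6.0396 → slack
cable 3: L_3 = ‖A_3−P‖ = 2.5000;  C_3 = 2.5000 → taut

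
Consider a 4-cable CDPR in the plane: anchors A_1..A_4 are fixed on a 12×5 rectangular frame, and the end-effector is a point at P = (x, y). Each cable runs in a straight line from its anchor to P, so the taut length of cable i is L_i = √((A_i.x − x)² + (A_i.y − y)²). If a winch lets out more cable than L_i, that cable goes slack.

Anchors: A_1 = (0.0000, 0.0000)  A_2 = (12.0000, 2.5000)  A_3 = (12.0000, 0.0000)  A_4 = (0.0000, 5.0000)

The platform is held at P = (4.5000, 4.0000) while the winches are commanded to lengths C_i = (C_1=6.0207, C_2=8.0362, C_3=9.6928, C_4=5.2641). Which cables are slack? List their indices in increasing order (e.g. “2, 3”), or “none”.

cable 1: L_1 = ‖A_1−P‖ = 6.0208;  C_1 = 6.0207 → taut
cable 2: L_2 = ‖A_2−P‖ = 7.6485;  C_2 = 8.0362 → slack
cable 3: L_3 = ‖A_3−P‖ = 8.5000;  C_3 = 9.6928 → slack
cable 4: L_4 = ‖A_4−P‖ = 4.6098;  C_4 = 5.2641 → slack

2, 3, 4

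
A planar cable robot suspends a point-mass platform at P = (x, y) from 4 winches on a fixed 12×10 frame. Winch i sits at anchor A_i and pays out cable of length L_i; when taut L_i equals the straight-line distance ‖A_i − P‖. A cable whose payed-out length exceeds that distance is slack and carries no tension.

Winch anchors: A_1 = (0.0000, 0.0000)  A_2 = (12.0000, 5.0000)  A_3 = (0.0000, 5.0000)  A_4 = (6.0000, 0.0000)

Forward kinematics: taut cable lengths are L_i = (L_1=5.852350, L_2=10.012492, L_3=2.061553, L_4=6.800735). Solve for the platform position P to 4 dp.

(2.0000, 5.5000)

expand ‖A_i−P‖²=L_i² and subtract eq 1 (q_i ≔ ‖A_i‖²−L_i²)
q_1 = 0.0000+0.0000−34.2500 = -34.2500
eq1−eq2 → [-24.0000  -10.0000]·P = -103.0000
eq1−eq3 → [0.0000  -10.0000]·P = -55.0000
eq1−eq4 → [-12.0000  0.0000]·P = -24.0000
2×2 solve → P = (2.0000, 5.5000)
check cable 4: ‖A_4−P‖² = 46.2500 ≈ L_4² = 46.2500 ✓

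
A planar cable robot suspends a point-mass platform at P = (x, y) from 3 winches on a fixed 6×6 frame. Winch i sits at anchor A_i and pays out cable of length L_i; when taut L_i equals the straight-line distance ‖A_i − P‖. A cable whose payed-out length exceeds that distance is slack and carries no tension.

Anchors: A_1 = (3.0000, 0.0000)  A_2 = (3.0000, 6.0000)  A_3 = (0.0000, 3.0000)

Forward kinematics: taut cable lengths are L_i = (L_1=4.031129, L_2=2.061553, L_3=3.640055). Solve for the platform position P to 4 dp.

expand ‖A_i−P‖²=L_i² and subtract eq 1 (q_i ≔ ‖A_i‖²−L_i²)
q_1 = 9.0000+0.0000−16.2500 = -7.2500
eq1−eq2 → [0.0000  -12.0000]·P = -48.0000
eq1−eq3 → [6.0000  -6.0000]·P = -3.0000
2×2 solve → P = (3.5000, 4.0000)

(3.5000, 4.0000)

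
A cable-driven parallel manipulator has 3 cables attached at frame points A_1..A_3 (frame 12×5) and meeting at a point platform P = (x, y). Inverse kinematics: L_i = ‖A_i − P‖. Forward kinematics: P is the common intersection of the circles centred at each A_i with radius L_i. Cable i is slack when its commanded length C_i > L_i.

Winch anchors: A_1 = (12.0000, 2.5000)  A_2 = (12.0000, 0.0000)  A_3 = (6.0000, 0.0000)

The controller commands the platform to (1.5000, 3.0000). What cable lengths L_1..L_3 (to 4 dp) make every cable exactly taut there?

L_1 = √((12.0000−1.5000)² + (2.5000−3.0000)²) = 10.5119
L_2 = √((12.0000−1.5000)² + (0.0000−3.0000)²) = 10.9202
L_3 = √((6.0000−1.5000)² + (0.0000−3.0000)²) = 5.4083

(10.5119, 10.9202, 5.4083)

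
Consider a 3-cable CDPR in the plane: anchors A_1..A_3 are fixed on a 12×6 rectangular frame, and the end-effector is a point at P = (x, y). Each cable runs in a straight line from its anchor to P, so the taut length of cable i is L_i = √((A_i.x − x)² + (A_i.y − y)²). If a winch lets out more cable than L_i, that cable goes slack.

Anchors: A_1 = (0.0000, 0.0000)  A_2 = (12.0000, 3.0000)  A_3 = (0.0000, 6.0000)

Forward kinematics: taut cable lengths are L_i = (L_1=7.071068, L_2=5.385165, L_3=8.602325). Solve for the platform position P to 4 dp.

expand ‖A_i−P‖²=L_i² and subtract eq 1 (c_i ≔ ‖A_i‖²−L_i²)
c_1 = 0.0000+0.0000−50.0000 = -50.0000
eq1−eq2 → [-24.0000  -6.0000]·P = -174.0000
eq1−eq3 → [0.0000  -12.0000]·P = -12.0000
2×2 solve → P = (7.0000, 1.0000)

(7.0000, 1.0000)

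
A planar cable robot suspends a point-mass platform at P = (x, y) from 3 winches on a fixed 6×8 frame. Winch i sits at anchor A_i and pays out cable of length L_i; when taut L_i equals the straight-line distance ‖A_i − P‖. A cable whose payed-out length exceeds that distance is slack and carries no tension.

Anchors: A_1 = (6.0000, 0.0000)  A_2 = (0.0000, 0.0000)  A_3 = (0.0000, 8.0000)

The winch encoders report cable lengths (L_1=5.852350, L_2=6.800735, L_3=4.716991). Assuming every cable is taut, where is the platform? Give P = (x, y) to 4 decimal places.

(4.0000, 5.5000)

expand ‖A_i−P‖²=L_i² and subtract eq 1 (c_i ≔ ‖A_i‖²−L_i²)
c_1 = 36.0000+0.0000−34.2500 = 1.7500
eq1−eq2 → [12.0000  0.0000]·P = 48.0000
eq1−eq3 → [12.0000  -16.0000]·P = -40.0000
2×2 solve → P = (4.0000, 5.5000)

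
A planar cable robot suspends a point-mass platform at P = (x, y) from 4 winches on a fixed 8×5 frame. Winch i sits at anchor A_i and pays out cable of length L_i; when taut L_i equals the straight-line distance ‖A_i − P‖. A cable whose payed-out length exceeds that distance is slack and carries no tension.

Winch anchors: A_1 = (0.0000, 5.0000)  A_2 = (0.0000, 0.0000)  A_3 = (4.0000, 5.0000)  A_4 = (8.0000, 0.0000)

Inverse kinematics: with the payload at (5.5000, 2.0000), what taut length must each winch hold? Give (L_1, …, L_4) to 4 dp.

L_1: Δ = A_1−P = (-5.5000, 3.0000) → ‖Δ‖ = √39.2500 = 6.2650
L_2: Δ = A_2−P = (-5.5000, -2.0000) → ‖Δ‖ = √34.2500 = 5.8523
L_3: Δ = A_3−P = (-1.5000, 3.0000) → ‖Δ‖ = √11.2500 = 3.3541
L_4: Δ = A_4−P = (2.5000, -2.0000) → ‖Δ‖ = √10.2500 = 3.2016

(6.2650, 5.8523, 3.3541, 3.2016)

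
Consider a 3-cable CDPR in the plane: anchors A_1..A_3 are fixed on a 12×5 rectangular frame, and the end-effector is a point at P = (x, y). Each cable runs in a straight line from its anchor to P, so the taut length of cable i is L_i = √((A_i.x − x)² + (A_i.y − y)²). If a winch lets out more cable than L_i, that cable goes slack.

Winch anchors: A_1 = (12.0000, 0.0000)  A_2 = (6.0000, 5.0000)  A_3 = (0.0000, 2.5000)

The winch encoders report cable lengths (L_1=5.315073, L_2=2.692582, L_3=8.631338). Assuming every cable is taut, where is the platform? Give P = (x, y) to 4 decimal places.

circle eqns → linear via eq_j − eq_1; set c_j = A_j·A_j − L_j²
c_1 = 144.0000+0.0000−28.2500 = 115.7500
12.0000·x − 10.0000·y = c_1−c_2 = 62.0000
24.0000·x − 5.0000·y = c_1−c_3 = 184.0000
solve first two rows → x=8.5000, y=4.0000

(8.5000, 4.0000)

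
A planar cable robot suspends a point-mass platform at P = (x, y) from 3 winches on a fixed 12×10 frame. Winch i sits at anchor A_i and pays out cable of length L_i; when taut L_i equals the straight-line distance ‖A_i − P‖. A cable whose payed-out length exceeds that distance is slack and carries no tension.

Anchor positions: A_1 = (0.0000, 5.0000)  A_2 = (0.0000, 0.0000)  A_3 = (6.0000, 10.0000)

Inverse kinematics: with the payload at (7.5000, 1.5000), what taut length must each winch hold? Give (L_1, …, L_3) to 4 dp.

cable 1: Δx=-7.5000, Δy=3.5000; L_1 = √(Δx²+Δy²) = 8.2765
cable 2: Δx=-7.5000, Δy=-1.5000; L_2 = √(Δx²+Δy²) = 7.6485
cable 3: Δx=-1.5000, Δy=8.5000; L_3 = √(Δx²+Δy²) = 8.6313

(8.2765, 7.6485, 8.6313)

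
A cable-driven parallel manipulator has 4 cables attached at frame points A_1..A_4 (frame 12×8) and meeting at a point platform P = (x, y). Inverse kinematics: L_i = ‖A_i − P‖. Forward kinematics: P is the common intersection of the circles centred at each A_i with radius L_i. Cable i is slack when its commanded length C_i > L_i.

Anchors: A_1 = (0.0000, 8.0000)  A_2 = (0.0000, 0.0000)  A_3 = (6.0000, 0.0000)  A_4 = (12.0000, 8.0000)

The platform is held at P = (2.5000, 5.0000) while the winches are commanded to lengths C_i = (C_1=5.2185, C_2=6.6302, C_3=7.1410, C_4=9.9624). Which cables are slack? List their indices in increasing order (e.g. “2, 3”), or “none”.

cable 1: L_1 = ‖A_1−P‖ = 3.9051;  C_1 = 5.2185 → slack
cable 2: L_2 = ‖A_2−P‖ = 5.5902;  C_2 = 6.6302 → slack
cable 3: L_3 = ‖A_3−P‖ = 6.1033;  C_3 = 7.1410 → slack
cable 4: L_4 = ‖A_4−P‖ = 9.9624;  C_4 = 9.9624 → taut

1, 2, 3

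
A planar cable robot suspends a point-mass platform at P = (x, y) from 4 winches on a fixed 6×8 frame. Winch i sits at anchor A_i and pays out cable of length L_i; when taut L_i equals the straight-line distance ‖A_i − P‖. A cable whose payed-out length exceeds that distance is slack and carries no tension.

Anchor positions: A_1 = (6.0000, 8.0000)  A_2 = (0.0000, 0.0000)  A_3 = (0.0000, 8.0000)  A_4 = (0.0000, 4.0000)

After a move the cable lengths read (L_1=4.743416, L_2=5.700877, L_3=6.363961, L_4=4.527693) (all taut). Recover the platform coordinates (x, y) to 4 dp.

expand ‖A_i−P‖²=L_i² and subtract eq 1 (c_i ≔ ‖A_i‖²−L_i²)
c_1 = 36.0000+64.0000−22.5000 = 77.5000
eq1−eq2 → [12.0000  16.0000]·P = 110.0000
eq1−eq3 → [12.0000  0.0000]·P = 54.0000
eq1−eq4 → [12.0000  8.0000]·P = 82.0000
2×2 solve → P = (4.5000, 3.5000)
check cable 4: ‖A_4−P‖² = 20.5000 ≈ L_4² = 20.5000 ✓

(4.5000, 3.5000)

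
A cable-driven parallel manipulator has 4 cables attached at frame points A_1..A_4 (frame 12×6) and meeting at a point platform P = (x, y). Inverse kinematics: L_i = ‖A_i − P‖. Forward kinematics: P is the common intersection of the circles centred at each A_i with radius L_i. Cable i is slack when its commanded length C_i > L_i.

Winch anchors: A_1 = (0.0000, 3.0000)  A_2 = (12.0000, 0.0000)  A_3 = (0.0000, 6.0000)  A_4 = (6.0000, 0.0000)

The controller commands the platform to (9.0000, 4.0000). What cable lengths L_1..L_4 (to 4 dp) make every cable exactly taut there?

(9.0554, 5.0000, 9.2195, 5.0000)

L_1: Δ = A_1−P = (-9.0000, -1.0000) → ‖Δ‖ = √82.0000 = 9.0554
L_2: Δ = A_2−P = (3.0000, -4.0000) → ‖Δ‖ = √25.0000 = 5.0000
L_3: Δ = A_3−P = (-9.0000, 2.0000) → ‖Δ‖ = √85.0000 = 9.2195
L_4: Δ = A_4−P = (-3.0000, -4.0000) → ‖Δ‖ = √25.0000 = 5.0000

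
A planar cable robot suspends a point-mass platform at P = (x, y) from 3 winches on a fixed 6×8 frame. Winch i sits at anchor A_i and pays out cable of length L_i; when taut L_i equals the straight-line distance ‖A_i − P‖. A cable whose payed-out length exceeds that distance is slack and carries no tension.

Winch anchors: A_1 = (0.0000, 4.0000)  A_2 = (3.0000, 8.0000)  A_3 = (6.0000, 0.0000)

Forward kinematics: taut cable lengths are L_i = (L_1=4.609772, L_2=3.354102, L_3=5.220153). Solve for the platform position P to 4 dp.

(4.5000, 5.0000)

circle eqns → linear via eq_j − eq_1; set k_j = A_j·A_j − L_j²
k_1 = 0.0000+16.0000−21.2500 = -5.2500
-6.0000·x − 8.0000·y = k_1−k_2 = -67.0000
-12.0000·x + 8.0000·y = k_1−k_3 = -14.0000
solve first two rows → x=4.5000, y=5.0000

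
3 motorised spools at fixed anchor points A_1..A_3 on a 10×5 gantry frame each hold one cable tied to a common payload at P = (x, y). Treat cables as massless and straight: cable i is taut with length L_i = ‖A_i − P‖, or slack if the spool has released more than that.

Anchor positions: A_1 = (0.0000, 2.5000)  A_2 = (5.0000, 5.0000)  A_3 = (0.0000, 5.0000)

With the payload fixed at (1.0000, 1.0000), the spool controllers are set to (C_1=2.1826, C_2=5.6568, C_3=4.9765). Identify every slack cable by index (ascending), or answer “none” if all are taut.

1, 3

cable 1: √((-1.0000)²+(1.5000)²)=1.8028, C_1=2.1826: slack
cable 2: √((4.0000)²+(4.0000)²)=5.6569, C_2=5.6568: taut
cable 3: √((-1.0000)²+(4.0000)²)=4.1231, C_3=4.9765: slack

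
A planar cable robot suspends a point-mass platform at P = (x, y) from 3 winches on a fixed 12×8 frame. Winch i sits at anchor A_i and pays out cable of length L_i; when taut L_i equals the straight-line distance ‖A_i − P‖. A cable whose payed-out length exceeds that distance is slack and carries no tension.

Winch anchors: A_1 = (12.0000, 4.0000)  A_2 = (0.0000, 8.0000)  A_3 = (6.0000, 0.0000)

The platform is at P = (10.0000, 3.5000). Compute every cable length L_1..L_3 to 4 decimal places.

cable 1: Δx=2.0000, Δy=0.5000; L_1 = √(Δx²+Δy²) = 2.0616
cable 2: Δx=-10.0000, Δy=4.5000; L_2 = √(Δx²+Δy²) = 10.9659
cable 3: Δx=-4.0000, Δy=-3.5000; L_3 = √(Δx²+Δy²) = 5.3151

(2.0616, 10.9659, 5.3151)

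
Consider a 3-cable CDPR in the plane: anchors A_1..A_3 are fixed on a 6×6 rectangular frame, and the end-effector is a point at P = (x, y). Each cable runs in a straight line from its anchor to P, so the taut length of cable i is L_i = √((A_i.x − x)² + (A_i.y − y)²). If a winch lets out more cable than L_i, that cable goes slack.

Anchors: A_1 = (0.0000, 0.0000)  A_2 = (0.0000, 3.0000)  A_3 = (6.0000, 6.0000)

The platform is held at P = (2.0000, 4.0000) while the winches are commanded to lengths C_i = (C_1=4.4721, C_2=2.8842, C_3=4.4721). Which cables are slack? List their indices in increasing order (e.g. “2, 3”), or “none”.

2

i=1: geometric 4.4721 vs commanded 4.4721 ⇒ taut
i=2: geometric 2.2361 vs commanded 2.8842 ⇒ slack
i=3: geometric 4.4721 vs commanded 4.4721 ⇒ taut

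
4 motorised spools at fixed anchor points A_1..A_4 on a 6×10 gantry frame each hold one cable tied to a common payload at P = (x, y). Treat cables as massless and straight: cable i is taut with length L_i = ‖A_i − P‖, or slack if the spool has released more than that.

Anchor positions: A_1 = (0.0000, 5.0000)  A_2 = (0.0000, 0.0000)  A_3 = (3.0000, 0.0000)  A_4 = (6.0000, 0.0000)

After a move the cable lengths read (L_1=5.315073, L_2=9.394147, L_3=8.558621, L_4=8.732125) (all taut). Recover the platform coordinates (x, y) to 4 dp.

(4.0000, 8.5000)

each cable: (A_i−P)·(A_i−P) = L_i²; let c_i = ‖A_i‖²−L_i²
c_1 = 0.0000+25.0000−28.2500 = -3.2500
row 1: 0.0000x + 10.0000y = 85.0000  (c_2=-88.2500)
row 2: -6.0000x + 10.0000y = 61.0000  (c_3=-64.2500)
row 3: -12.0000x + 10.0000y = 37.0000  (c_4=-40.2500)
Cramer on rows 1–2 → x = 4.0000, y = 8.5000
check cable 4: ‖A_4−P‖² = 76.2500 ≈ L_4² = 76.2500 ✓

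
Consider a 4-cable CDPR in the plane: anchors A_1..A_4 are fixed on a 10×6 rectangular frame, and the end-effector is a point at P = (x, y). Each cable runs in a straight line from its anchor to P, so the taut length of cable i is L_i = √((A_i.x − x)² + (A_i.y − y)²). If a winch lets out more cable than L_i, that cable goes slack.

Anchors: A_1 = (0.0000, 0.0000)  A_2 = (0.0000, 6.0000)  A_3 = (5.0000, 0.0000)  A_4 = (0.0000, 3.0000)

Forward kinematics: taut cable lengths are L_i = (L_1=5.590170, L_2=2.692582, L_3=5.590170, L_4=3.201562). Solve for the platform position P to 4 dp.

(2.5000, 5.0000)

each cable: (A_i−P)·(A_i−P) = L_i²; let q_i = ‖A_i‖²−L_i²
q_1 = 0.0000+0.0000−31.2500 = -31.2500
row 1: 0.0000x − 12.0000y = -60.0000  (q_2=28.7500)
row 2: -10.0000x + 0.0000y = -25.0000  (q_3=-6.2500)
row 3: 0.0000x − 6.0000y = -30.0000  (q_4=-1.2500)
Cramer on rows 1–2 → x = 2.5000, y = 5.0000
check cable 4: ‖A_4−P‖² = 10.2500 ≈ L_4² = 10.2500 ✓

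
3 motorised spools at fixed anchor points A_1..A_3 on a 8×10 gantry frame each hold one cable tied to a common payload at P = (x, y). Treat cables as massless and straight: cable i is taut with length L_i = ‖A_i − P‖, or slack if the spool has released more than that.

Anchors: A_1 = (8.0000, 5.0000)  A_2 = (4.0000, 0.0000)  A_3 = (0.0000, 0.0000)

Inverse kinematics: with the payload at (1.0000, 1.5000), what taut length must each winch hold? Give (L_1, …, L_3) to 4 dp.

L_1 = √((8.0000−1.0000)² + (5.0000−1.5000)²) = 7.8262
L_2 = √((4.0000−1.0000)² + (0.0000−1.5000)²) = 3.3541
L_3 = √((0.0000−1.0000)² + (0.0000−1.5000)²) = 1.8028

(7.8262, 3.3541, 1.8028)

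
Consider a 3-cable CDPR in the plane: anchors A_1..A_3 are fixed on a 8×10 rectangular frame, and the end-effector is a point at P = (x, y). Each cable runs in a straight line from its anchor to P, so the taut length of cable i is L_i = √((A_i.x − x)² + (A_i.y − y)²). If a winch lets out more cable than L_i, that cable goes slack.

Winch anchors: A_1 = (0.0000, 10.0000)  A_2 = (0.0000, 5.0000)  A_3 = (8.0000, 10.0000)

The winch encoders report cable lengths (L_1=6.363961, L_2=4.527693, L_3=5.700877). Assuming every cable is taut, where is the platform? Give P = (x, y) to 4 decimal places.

(4.5000, 5.5000)

circle eqns → linear via eq_j − eq_1; set q_j = A_j·A_j − L_j²
q_1 = 0.0000+100.0000−40.5000 = 59.5000
0.0000·x + 10.0000·y = q_1−q_2 = 55.0000
-16.0000·x + 0.0000·y = q_1−q_3 = -72.0000
solve first two rows → x=4.5000, y=5.5000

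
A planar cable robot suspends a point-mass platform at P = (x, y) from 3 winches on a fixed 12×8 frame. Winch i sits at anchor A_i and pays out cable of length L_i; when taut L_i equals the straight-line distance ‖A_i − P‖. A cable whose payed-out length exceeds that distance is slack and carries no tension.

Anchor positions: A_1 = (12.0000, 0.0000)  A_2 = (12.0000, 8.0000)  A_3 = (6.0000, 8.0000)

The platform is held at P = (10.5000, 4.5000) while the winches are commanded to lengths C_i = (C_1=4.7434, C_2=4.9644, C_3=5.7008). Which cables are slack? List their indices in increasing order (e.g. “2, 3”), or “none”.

cable 1: L_1 = ‖A_1−P‖ = 4.7434;  C_1 = 4.7434 → taut
cable 2: L_2 = ‖A_2−P‖ = 3.8079;  C_2 = 4.9644 → slack
cable 3: L_3 = ‖A_3−P‖ = 5.7009;  C_3 = 5.7008 → taut

2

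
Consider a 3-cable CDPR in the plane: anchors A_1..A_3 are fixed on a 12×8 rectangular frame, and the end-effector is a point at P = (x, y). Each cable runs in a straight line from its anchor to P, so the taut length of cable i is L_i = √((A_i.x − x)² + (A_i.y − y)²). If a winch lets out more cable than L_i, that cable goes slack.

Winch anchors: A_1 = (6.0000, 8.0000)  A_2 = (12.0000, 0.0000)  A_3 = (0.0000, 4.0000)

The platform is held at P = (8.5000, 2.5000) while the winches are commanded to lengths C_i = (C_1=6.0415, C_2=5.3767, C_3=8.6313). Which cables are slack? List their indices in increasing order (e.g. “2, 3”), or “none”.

cable 1: L_1 = ‖A_1−P‖ = 6.0415;  C_1 = 6.0415 → taut
cable 2: L_2 = ‖A_2−P‖ = 4.3012;  C_2 = 5.3767 → slack
cable 3: L_3 = ‖A_3−P‖ = 8.6313;  C_3 = 8.6313 → taut

2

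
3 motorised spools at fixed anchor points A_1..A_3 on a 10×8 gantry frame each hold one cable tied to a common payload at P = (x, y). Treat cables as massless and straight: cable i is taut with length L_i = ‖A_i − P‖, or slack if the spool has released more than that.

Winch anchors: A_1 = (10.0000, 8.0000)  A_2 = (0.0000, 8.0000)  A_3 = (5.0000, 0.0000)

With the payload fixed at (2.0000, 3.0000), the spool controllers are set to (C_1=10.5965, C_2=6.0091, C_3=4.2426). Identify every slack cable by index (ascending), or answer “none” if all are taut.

1, 2

cable 1: L_1 = ‖A_1−P‖ = 9.4340;  C_1 = 10.5965 → slack
cable 2: L_2 = ‖A_2−P‖ = 5.3852;  C_2 = 6.0091 → slack
cable 3: L_3 = ‖A_3−P‖ = 4.2426;  C_3 = 4.2426 → taut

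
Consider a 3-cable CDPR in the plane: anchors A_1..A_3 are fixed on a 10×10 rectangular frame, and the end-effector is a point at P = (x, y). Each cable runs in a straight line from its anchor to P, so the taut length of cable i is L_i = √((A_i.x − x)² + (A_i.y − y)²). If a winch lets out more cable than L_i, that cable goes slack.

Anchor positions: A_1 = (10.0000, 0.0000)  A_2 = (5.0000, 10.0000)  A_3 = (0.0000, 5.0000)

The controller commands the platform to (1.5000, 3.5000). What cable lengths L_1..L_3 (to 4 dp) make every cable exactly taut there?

(9.1924, 7.3824, 2.1213)

cable 1: Δx=8.5000, Δy=-3.5000; L_1 = √(Δx²+Δy²) = 9.1924
cable 2: Δx=3.5000, Δy=6.5000; L_2 = √(Δx²+Δy²) = 7.3824
cable 3: Δx=-1.5000, Δy=1.5000; L_3 = √(Δx²+Δy²) = 2.1213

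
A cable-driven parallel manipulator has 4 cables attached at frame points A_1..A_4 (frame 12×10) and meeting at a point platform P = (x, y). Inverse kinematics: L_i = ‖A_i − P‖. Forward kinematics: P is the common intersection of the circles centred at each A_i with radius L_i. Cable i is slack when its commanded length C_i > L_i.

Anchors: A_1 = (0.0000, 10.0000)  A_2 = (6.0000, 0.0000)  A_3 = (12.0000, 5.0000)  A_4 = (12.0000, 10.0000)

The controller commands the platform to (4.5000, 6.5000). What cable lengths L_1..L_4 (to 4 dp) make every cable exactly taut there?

cable 1: Δx=-4.5000, Δy=3.5000; L_1 = √(Δx²+Δy²) = 5.7009
cable 2: Δx=1.5000, Δy=-6.5000; L_2 = √(Δx²+Δy²) = 6.6708
cable 3: Δx=7.5000, Δy=-1.5000; L_3 = √(Δx²+Δy²) = 7.6485
cable 4: Δx=7.5000, Δy=3.5000; L_4 = √(Δx²+Δy²) = 8.2765

(5.7009, 6.6708, 7.6485, 8.2765)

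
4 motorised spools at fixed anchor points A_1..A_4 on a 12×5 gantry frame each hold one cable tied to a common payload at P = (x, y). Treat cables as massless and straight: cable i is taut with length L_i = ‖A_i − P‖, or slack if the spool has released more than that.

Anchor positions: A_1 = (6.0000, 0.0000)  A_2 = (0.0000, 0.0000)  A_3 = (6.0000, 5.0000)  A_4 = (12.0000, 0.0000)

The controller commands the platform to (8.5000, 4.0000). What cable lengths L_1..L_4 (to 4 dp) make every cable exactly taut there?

L_1 = √((6.0000−8.5000)² + (0.0000−4.0000)²) = 4.7170
L_2 = √((0.0000−8.5000)² + (0.0000−4.0000)²) = 9.3941
L_3 = √((6.0000−8.5000)² + (5.0000−4.0000)²) = 2.6926
L_4 = √((12.0000−8.5000)² + (0.0000−4.0000)²) = 5.3151

(4.7170, 9.3941, 2.6926, 5.3151)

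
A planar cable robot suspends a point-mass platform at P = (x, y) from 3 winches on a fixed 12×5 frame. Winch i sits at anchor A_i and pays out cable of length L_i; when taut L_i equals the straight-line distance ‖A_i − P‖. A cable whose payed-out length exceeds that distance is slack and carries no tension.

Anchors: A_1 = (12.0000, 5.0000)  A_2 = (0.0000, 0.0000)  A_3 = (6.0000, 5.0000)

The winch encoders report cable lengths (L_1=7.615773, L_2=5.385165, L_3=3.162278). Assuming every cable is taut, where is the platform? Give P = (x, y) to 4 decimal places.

(5.0000, 2.0000)

each cable: (A_i−P)·(A_i−P) = L_i²; let c_i = ‖A_i‖²−L_i²
c_1 = 144.0000+25.0000−58.0000 = 111.0000
row 1: 24.0000x + 10.0000y = 140.0000  (c_2=-29.0000)
row 2: 12.0000x + 0.0000y = 60.0000  (c_3=51.0000)
Cramer on rows 1–2 → x = 5.0000, y = 2.0000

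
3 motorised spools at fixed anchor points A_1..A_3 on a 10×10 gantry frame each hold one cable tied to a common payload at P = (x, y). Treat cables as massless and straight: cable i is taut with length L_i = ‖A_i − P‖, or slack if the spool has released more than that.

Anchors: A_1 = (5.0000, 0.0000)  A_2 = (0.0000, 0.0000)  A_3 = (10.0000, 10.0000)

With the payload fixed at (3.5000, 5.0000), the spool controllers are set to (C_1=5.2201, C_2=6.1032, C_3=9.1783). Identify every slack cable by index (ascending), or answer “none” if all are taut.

3

cable 1: √((1.5000)²+(-5.0000)²)=5.2202, C_1=5.2201: taut
cable 2: √((-3.5000)²+(-5.0000)²)=6.1033, C_2=6.1032: taut
cable 3: √((6.5000)²+(5.0000)²)=8.2006, C_3=9.1783: slack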